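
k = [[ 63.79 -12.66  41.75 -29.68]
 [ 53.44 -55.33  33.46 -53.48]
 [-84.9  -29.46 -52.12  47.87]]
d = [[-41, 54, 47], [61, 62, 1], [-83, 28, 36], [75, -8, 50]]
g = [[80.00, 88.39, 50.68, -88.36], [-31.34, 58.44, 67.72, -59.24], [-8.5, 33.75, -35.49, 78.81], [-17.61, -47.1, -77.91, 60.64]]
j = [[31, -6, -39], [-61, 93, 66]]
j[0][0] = 31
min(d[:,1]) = -8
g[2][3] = 78.81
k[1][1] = -55.33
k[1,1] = -55.33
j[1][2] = 66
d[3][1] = -8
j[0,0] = 31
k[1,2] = 33.46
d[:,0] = [-41, 61, -83, 75]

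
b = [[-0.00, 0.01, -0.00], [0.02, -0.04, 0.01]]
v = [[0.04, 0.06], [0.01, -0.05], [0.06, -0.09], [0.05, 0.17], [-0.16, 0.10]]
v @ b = [[0.0, -0.0, 0.0], [-0.00, 0.00, -0.00], [-0.0, 0.00, -0.0], [0.00, -0.01, 0.00], [0.00, -0.01, 0.0]]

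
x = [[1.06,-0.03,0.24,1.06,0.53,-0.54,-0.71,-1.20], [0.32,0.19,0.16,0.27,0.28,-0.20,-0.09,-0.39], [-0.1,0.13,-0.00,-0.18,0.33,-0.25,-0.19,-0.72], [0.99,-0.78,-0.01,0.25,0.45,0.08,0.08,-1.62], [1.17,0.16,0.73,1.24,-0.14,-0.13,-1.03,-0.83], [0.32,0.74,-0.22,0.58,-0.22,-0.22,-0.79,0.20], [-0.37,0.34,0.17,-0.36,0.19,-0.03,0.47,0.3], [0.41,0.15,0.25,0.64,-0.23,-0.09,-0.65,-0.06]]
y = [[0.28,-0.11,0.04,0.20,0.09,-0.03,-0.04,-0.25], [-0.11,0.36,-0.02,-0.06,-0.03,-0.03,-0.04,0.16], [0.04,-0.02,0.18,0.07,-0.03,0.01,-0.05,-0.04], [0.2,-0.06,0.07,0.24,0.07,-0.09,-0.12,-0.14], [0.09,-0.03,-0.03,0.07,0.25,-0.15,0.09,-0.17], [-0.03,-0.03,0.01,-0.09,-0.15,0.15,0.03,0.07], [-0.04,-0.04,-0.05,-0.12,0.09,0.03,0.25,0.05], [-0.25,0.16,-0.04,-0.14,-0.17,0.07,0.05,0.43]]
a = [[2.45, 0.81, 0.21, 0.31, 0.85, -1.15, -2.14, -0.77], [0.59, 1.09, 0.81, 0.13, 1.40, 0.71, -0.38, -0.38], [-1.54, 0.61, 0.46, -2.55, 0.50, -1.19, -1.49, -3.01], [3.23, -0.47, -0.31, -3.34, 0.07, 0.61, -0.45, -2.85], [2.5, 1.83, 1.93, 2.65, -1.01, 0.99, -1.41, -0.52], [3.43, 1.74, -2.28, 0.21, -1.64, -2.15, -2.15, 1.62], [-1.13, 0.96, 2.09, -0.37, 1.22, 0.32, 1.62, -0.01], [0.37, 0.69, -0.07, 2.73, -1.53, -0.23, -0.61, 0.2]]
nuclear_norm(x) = 8.17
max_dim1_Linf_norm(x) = 1.62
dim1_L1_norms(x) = [5.37, 1.9, 1.9, 4.26, 5.43, 3.29, 2.23, 2.48]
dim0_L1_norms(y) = [1.04, 0.81, 0.44, 0.99, 0.88, 0.56, 0.67, 1.31]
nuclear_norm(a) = 28.82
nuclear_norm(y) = 2.14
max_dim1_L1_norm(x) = 5.43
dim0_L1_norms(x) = [4.74, 2.52, 1.78, 4.58, 2.37, 1.54, 4.01, 5.32]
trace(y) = 2.14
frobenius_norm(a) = 12.37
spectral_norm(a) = 7.67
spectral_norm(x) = 3.71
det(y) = 0.00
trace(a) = -0.68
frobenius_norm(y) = 1.10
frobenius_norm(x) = 4.42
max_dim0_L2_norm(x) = 2.36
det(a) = 2208.38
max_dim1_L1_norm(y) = 1.31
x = a @ y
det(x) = -0.00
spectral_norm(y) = 0.91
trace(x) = 1.55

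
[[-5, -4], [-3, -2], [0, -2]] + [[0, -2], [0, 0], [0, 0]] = [[-5, -6], [-3, -2], [0, -2]]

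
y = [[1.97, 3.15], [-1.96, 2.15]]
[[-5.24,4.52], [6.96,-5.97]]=y @[[-3.19, 2.74],[0.33, -0.28]]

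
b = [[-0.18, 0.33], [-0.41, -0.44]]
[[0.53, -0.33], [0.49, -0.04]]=b @ [[-1.84, 0.73], [0.59, -0.59]]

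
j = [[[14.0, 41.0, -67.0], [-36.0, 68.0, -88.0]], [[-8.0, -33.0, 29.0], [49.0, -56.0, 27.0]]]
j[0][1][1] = 68.0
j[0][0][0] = 14.0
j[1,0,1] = -33.0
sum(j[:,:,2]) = -99.0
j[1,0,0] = -8.0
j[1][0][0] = -8.0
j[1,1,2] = 27.0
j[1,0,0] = -8.0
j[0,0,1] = 41.0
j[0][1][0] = -36.0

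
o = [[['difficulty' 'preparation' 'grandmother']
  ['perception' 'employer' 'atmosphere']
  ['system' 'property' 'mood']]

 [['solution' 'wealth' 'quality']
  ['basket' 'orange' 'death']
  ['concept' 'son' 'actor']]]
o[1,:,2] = ['quality', 'death', 'actor']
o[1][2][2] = 'actor'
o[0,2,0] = 'system'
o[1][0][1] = 'wealth'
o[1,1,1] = 'orange'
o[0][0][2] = 'grandmother'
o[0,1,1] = 'employer'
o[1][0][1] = 'wealth'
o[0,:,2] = ['grandmother', 'atmosphere', 'mood']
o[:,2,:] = [['system', 'property', 'mood'], ['concept', 'son', 'actor']]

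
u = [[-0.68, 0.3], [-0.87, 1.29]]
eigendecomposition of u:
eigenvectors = [[-0.90, -0.16],[-0.43, -0.99]]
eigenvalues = [-0.54, 1.15]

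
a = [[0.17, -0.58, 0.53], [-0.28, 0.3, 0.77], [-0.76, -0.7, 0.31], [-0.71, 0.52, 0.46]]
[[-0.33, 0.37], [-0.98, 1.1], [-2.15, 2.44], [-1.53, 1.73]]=a@[[2.06,-2.34],[0.51,-0.58],[-0.72,0.81]]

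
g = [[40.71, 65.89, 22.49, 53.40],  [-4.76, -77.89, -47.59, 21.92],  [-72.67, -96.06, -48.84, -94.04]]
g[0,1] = 65.89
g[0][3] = 53.4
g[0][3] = 53.4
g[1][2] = -47.59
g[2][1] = -96.06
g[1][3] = 21.92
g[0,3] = 53.4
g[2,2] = -48.84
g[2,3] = -94.04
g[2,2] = -48.84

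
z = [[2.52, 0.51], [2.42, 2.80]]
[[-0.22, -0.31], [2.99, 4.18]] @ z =[[-1.30, -0.98], [17.65, 13.23]]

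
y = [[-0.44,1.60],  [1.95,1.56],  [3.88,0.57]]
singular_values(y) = [4.52, 1.99]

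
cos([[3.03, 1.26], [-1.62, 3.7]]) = [[-2.18, 0.38], [-0.49, -1.98]]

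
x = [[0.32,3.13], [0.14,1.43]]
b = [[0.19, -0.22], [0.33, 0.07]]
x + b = [[0.51,2.91], [0.47,1.5]]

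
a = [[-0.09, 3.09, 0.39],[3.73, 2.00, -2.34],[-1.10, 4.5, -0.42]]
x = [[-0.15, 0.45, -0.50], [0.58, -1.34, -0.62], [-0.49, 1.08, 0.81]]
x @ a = [[2.24, -1.81, -0.9],[-4.37, -3.68, 3.62],[3.18, 4.29, -3.06]]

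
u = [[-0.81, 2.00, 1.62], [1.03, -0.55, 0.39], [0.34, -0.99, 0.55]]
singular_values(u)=[2.82, 1.38, 0.59]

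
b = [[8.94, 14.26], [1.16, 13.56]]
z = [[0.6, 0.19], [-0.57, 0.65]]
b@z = [[-2.76, 10.97], [-7.03, 9.03]]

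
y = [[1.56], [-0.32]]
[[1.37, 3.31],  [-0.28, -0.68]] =y@[[0.88, 2.12]]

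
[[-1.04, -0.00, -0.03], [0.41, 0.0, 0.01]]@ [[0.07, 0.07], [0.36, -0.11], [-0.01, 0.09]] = [[-0.07, -0.08], [0.03, 0.03]]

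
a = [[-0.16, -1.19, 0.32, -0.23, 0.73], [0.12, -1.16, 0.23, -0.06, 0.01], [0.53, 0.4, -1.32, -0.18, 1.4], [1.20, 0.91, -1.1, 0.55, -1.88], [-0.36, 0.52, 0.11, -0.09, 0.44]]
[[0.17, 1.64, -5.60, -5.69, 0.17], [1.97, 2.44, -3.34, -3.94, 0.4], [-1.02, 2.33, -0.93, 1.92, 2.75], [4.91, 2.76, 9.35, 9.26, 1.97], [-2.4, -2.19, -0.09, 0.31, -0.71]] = a @ [[0.65,2.13,1.53,0.91,3.09], [-2.09,-2.21,2.91,3.06,-0.07], [-1.58,-1.83,-0.17,-1.89,0.29], [2.55,-0.8,1.53,0.77,2.21], [-1.54,-0.34,-2.04,-1.53,1.37]]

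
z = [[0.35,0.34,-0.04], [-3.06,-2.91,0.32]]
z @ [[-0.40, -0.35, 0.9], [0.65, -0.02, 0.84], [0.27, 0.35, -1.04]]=[[0.07, -0.14, 0.64], [-0.58, 1.24, -5.53]]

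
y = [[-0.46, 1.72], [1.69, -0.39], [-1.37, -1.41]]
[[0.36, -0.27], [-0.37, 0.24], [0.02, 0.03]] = y@[[-0.18, 0.11], [0.16, -0.13]]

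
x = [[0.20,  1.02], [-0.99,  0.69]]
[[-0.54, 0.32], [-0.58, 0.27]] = x @ [[0.19, -0.05], [-0.57, 0.32]]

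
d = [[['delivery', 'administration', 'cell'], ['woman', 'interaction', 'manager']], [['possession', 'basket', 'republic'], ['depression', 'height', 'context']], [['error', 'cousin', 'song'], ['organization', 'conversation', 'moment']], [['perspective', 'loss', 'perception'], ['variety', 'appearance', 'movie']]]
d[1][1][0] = 'depression'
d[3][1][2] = 'movie'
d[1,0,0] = 'possession'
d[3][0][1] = 'loss'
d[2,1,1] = 'conversation'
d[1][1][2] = 'context'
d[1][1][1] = 'height'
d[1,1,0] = 'depression'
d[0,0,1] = 'administration'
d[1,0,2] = 'republic'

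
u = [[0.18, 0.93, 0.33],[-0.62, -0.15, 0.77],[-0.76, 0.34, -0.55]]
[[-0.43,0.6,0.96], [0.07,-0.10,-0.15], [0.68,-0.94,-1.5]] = u@[[-0.64,0.89,1.41], [-0.18,0.25,0.4], [-0.46,0.64,1.02]]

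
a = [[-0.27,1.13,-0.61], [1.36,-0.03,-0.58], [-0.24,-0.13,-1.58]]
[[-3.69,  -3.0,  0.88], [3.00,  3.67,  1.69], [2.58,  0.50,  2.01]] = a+[[-3.42, -4.13, 1.49], [1.64, 3.70, 2.27], [2.82, 0.63, 3.59]]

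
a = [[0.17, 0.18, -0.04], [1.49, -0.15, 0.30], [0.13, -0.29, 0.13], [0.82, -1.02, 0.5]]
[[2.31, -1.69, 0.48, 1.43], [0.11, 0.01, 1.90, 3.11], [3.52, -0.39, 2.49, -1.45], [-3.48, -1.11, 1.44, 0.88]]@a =[[-0.89, -0.93, 0.18], [2.83, -3.70, 1.8], [-0.85, 1.45, -0.66], [-1.34, -1.78, 0.43]]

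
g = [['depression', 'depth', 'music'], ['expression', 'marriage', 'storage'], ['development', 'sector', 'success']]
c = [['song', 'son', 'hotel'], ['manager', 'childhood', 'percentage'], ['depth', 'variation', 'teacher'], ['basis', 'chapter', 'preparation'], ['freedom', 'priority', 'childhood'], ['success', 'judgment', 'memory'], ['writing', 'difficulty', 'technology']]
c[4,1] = 'priority'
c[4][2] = 'childhood'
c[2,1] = 'variation'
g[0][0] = 'depression'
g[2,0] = 'development'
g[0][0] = 'depression'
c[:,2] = ['hotel', 'percentage', 'teacher', 'preparation', 'childhood', 'memory', 'technology']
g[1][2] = 'storage'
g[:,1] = ['depth', 'marriage', 'sector']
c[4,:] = ['freedom', 'priority', 'childhood']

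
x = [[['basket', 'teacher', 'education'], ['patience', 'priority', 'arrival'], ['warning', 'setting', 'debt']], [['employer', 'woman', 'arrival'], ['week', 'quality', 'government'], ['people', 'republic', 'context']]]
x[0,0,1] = 'teacher'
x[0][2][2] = 'debt'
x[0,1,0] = 'patience'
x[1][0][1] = 'woman'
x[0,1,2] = 'arrival'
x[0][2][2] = 'debt'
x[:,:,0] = [['basket', 'patience', 'warning'], ['employer', 'week', 'people']]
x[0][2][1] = 'setting'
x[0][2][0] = 'warning'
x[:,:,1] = [['teacher', 'priority', 'setting'], ['woman', 'quality', 'republic']]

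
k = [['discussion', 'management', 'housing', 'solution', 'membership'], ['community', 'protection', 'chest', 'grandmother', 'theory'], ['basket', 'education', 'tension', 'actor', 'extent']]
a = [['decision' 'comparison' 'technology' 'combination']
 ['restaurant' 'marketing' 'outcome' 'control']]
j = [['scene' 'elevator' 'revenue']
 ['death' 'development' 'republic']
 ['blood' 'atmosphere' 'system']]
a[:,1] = ['comparison', 'marketing']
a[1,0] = 'restaurant'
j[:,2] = ['revenue', 'republic', 'system']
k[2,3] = 'actor'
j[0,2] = 'revenue'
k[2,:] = ['basket', 'education', 'tension', 'actor', 'extent']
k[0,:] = ['discussion', 'management', 'housing', 'solution', 'membership']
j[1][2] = 'republic'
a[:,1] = ['comparison', 'marketing']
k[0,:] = ['discussion', 'management', 'housing', 'solution', 'membership']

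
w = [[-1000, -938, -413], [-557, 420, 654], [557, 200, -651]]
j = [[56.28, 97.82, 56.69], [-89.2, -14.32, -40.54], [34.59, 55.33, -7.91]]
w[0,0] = -1000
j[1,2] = -40.54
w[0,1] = -938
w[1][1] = 420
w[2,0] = 557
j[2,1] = 55.33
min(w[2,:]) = -651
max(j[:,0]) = 56.28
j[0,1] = 97.82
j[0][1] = 97.82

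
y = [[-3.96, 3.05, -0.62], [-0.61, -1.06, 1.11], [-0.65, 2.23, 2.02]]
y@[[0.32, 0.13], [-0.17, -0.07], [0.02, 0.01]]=[[-1.80,  -0.73], [0.01,  0.01], [-0.55,  -0.22]]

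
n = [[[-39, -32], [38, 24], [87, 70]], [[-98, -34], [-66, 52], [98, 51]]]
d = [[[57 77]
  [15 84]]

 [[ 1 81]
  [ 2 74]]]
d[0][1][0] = 15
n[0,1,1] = 24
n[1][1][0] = -66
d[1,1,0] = 2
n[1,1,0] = -66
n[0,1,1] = 24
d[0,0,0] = 57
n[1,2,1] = 51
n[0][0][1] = -32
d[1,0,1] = 81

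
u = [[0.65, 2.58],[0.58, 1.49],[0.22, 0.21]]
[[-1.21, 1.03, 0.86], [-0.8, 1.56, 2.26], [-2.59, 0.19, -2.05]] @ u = [[0.0, -1.41], [0.88, 0.74], [-2.02, -6.83]]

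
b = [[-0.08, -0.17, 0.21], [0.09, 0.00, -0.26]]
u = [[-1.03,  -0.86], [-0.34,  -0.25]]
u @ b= [[0.01,0.18,0.01], [0.00,0.06,-0.01]]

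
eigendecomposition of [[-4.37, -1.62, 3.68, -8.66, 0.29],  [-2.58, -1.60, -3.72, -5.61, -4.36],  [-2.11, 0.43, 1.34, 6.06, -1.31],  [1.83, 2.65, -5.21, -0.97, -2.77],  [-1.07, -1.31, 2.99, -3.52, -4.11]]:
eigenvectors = [[(0.19+0.54j), (0.19-0.54j), (-0.15+0.47j), -0.15-0.47j, (0.17+0j)], [0.05-0.16j, 0.05+0.16j, -0.78+0.00j, -0.78-0.00j, (0.82+0j)], [(-0.58+0j), -0.58-0.00j, (-0.29+0.07j), -0.29-0.07j, (0.15+0j)], [(0.09-0.46j), 0.09+0.46j, (0.16+0.01j), (0.16-0.01j), -0.05+0.00j], [(-0.03+0.29j), (-0.03-0.29j), -0.16+0.05j, -0.16-0.05j, 0.53+0.00j]]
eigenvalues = [(1+7.47j), (1-7.47j), (-3.22+2.26j), (-3.22-2.26j), (-5.27+0j)]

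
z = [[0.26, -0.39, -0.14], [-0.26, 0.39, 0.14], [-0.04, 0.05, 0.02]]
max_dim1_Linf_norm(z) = 0.39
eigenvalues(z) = [0.67, 0.0, 0.0]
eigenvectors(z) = [[0.7,-0.29,0.21], [-0.70,0.15,-0.21], [-0.10,-0.95,0.96]]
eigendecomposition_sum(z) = [[0.26, -0.39, -0.14], [-0.26, 0.39, 0.14], [-0.04, 0.05, 0.02]] + [[0.0,0.00,-0.00], [-0.00,-0.0,0.0], [0.0,0.00,-0.00]] + [[-0.0, -0.00, 0.00], [0.0, 0.00, -0.0], [-0.00, -0.0, 0.0]]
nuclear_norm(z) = 0.70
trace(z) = 0.67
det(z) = 0.00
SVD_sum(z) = [[0.26,-0.39,-0.14], [-0.26,0.39,0.14], [-0.04,0.05,0.02]] + [[-0.0, -0.00, 0.00], [0.00, 0.0, -0.00], [-0.00, -0.00, 0.0]] + [[-0.00, 0.0, -0.0],[-0.0, 0.00, -0.00],[0.00, -0.0, 0.0]]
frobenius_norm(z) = 0.70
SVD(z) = [[-0.7, 0.07, 0.71], [0.7, -0.07, 0.71], [0.1, 1.00, -0.00]] @ diag([0.6950314382128001, 0.005594630983950077, 7.222878529271147e-18]) @ [[-0.53, 0.8, 0.29], [-0.8, -0.59, 0.15], [-0.29, 0.15, -0.95]]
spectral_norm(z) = 0.70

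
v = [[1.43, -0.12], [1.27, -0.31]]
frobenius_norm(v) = 1.94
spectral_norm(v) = 1.94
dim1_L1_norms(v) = [1.55, 1.58]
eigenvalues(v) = [1.34, -0.22]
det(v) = -0.29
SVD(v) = [[-0.74,-0.67],[-0.67,0.74]] @ diag([1.935383181819502, 0.15030615266921862]) @ [[-0.99,0.15], [-0.15,-0.99]]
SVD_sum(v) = [[1.41, -0.22], [1.29, -0.20]] + [[0.02, 0.1], [-0.02, -0.11]]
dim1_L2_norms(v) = [1.44, 1.31]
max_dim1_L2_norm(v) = 1.44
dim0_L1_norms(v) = [2.7, 0.43]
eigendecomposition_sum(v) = [[1.42, -0.1], [1.09, -0.08]] + [[0.01, -0.02],[0.18, -0.23]]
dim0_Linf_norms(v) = [1.43, 0.31]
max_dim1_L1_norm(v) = 1.58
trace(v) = 1.12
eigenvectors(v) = [[0.79, 0.07], [0.61, 1.0]]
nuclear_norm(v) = 2.09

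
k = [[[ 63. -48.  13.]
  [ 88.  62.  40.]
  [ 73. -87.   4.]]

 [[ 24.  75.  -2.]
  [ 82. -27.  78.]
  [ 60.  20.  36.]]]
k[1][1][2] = 78.0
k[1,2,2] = 36.0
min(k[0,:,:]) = -87.0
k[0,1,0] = 88.0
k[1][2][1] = 20.0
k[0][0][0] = 63.0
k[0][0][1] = -48.0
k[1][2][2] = 36.0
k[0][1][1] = 62.0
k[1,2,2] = 36.0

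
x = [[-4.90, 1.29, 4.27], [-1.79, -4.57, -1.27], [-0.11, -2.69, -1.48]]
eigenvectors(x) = [[0.79+0.00j, 0.79-0.00j, 0.53+0.00j], [0.04+0.52j, (0.04-0.52j), (-0.42+0j)], [(-0.12+0.28j), -0.12-0.28j, 0.74+0.00j]]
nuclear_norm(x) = 12.53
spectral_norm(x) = 6.94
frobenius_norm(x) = 8.89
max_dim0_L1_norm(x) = 8.55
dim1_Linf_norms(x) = [4.9, 4.57, 2.69]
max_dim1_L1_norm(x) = 10.46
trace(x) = -10.95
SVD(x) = [[-0.89, -0.42, 0.16],[0.31, -0.83, -0.47],[0.33, -0.37, 0.87]] @ diag([6.942337959626179, 5.554316724492653, 0.031770715362113316]) @ [[0.54, -0.50, -0.68],[0.65, 0.76, -0.04],[-0.53, 0.42, -0.74]]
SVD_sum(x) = [[-3.37, 3.08, 4.18], [1.17, -1.07, -1.46], [1.24, -1.13, -1.54]] + [[-1.53, -1.79, 0.09], [-2.97, -3.49, 0.18], [-1.34, -1.57, 0.08]] + [[-0.0, 0.00, -0.00], [0.01, -0.01, 0.01], [-0.01, 0.01, -0.02]]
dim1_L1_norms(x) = [10.46, 7.63, 4.28]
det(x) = -1.23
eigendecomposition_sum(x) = [[-2.45+1.16j,  (0.64+3.53j),  (2.14+1.16j)], [(-0.9-1.54j),  (-2.28+0.61j),  (-0.64+1.47j)], [(-0.05-1.04j),  -1.35-0.29j,  (-0.73+0.59j)]] + [[(-2.45-1.16j),(0.64-3.53j),(2.14-1.16j)], [(-0.9+1.54j),-2.28-0.61j,(-0.64-1.47j)], [(-0.05+1.04j),-1.35+0.29j,-0.73-0.59j]] + [[(-0-0j), 0.01-0.00j, (-0.02+0j)], [0j, (-0.01+0j), 0.01-0.00j], [(-0-0j), (0.01-0j), -0.02+0.00j]]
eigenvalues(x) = [(-5.46+2.37j), (-5.46-2.37j), (-0.03+0j)]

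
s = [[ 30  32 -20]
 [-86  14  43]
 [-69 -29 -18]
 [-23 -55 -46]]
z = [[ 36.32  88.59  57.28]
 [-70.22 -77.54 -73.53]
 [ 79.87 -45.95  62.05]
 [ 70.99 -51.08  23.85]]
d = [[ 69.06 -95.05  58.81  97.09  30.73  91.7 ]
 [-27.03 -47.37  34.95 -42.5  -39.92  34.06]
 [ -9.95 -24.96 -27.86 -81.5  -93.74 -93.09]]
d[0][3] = 97.09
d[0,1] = -95.05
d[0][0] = 69.06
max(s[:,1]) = 32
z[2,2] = 62.05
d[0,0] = 69.06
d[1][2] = 34.95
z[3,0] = 70.99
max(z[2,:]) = 79.87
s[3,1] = -55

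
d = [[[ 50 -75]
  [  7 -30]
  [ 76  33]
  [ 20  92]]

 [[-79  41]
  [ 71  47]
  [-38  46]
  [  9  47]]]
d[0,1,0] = 7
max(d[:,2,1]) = 46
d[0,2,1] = 33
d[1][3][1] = 47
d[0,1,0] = 7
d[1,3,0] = 9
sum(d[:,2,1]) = 79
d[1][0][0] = -79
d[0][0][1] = -75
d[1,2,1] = 46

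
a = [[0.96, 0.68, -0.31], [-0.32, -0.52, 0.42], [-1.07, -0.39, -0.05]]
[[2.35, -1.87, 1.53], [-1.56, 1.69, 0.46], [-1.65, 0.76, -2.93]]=a @ [[0.71, -0.87, 3.15], [2.32, -0.00, -1.37], [-0.30, 3.35, 1.81]]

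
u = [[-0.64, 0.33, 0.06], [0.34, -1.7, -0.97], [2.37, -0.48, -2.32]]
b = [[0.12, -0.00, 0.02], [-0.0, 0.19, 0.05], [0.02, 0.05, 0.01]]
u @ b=[[-0.08, 0.07, 0.0], [0.02, -0.37, -0.09], [0.24, -0.21, 0.0]]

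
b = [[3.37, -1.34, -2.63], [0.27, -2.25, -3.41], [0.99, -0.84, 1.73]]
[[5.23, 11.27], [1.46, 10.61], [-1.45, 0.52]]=b@[[1.17, 1.26], [1.02, -2.26], [-1.01, -1.52]]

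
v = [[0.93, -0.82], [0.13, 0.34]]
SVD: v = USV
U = [[-0.99, 0.11], [0.11, 0.99]]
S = [1.25, 0.34]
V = [[-0.73,  0.68], [0.68,  0.73]]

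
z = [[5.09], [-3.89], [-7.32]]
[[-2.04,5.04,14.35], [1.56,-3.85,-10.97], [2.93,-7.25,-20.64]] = z @ [[-0.4, 0.99, 2.82]]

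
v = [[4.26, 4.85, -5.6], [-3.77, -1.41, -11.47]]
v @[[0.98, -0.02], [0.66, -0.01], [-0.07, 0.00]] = [[7.77, -0.13],[-3.82, 0.09]]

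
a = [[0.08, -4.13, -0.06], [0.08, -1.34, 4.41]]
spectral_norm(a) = 4.98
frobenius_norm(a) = 6.19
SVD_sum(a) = [[0.06, -1.93, 2.03],  [0.09, -2.84, 2.99]] + [[0.02, -2.20, -2.09], [-0.01, 1.5, 1.42]]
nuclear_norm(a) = 8.66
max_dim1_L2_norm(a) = 4.61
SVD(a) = [[-0.56, -0.83],[-0.83, 0.56]] @ diag([4.983369402574321, 3.671924481451933]) @ [[-0.02, 0.69, -0.73], [-0.01, 0.73, 0.69]]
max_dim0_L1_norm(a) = 5.47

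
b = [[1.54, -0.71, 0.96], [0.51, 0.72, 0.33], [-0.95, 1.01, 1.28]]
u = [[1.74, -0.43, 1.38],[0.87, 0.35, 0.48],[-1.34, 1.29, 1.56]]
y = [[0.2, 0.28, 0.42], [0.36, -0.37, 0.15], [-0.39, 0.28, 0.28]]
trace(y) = 0.11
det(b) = 2.74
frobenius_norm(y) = 0.94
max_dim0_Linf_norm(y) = 0.42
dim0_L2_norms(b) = [1.88, 1.43, 1.63]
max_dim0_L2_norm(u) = 2.36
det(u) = 2.93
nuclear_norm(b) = 4.63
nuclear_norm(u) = 5.36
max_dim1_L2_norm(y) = 0.56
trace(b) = 3.54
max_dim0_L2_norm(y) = 0.57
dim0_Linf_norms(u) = [1.74, 1.29, 1.56]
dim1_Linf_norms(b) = [1.54, 0.72, 1.28]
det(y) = -0.09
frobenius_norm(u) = 3.48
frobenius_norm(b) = 2.87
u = b + y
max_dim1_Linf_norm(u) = 1.74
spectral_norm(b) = 2.15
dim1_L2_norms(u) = [2.26, 1.05, 2.43]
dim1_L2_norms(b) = [1.95, 0.94, 1.89]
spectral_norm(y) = 0.72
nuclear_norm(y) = 1.51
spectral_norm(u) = 2.57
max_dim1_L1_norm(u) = 4.19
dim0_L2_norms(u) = [2.36, 1.4, 2.14]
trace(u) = 3.65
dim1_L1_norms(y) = [0.9, 0.88, 0.95]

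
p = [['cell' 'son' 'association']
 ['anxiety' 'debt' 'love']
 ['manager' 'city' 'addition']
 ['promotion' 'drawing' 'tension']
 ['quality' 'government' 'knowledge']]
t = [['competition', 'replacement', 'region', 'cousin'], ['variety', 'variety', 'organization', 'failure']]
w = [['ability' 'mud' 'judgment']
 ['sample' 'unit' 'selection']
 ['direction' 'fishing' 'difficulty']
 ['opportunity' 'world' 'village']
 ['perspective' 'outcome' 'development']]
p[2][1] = 'city'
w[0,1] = 'mud'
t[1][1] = 'variety'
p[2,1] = 'city'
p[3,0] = 'promotion'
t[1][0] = 'variety'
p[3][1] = 'drawing'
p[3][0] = 'promotion'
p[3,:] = ['promotion', 'drawing', 'tension']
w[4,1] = 'outcome'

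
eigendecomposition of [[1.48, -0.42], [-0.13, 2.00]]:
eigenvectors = [[-0.98,0.57],[-0.21,-0.82]]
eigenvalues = [1.39, 2.09]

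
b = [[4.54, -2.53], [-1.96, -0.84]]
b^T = [[4.54, -1.96],[-2.53, -0.84]]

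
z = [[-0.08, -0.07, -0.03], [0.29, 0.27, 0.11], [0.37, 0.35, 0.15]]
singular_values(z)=[0.68, 0.01, 0.0]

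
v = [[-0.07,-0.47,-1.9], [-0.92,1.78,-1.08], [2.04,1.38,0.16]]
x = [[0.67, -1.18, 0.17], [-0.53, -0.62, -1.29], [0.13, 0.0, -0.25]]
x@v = [[1.39,-2.18,0.03],[-2.02,-2.63,1.47],[-0.52,-0.41,-0.29]]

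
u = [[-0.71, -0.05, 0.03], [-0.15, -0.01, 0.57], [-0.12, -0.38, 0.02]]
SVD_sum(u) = [[-0.61,-0.12,0.25],[-0.32,-0.06,0.13],[-0.17,-0.03,0.07]] + [[-0.08, -0.03, -0.21], [0.17, 0.05, 0.44], [-0.02, -0.01, -0.06]] + [[-0.02, 0.1, -0.00], [0.00, -0.00, 0.00], [0.07, -0.34, 0.01]]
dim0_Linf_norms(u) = [0.71, 0.38, 0.57]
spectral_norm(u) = 0.78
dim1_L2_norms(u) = [0.71, 0.59, 0.4]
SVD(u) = [[-0.86, 0.43, -0.27], [-0.45, -0.89, 0.01], [-0.24, 0.13, 0.96]] @ diag([0.7755999131322142, 0.5315588841850435, 0.3606798128440975]) @ [[0.91, 0.18, -0.37], [-0.36, -0.12, -0.93], [0.21, -0.98, 0.04]]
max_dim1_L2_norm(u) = 0.71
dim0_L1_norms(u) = [0.98, 0.44, 0.62]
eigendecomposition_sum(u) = [[-0.72+0.00j,-0.02-0.00j,0.05-0.00j],[-0.04+0.00j,(-0-0j),-0j],[-0.14+0.00j,-0.00-0.00j,(0.01-0j)]] + [[-0j, -0.01-0.01j, (-0.01+0.02j)], [-0.05-0.01j, (-0+0.23j), 0.28-0.00j], [(0.01-0.05j), -0.19-0.00j, (0.01+0.23j)]] + [[0j,  -0.01+0.01j,  (-0.01-0.02j)], [(-0.05+0.01j),  (-0-0.23j),  0.28+0.00j], [(0.01+0.05j),  (-0.19+0j),  0.01-0.23j]]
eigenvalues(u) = [(-0.71+0j), 0.46j, -0.46j]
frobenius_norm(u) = 1.01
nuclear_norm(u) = 1.67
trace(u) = -0.70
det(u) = -0.15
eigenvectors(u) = [[0.98+0.00j,-0.03+0.04j,-0.03-0.04j], [0.06+0.00j,0.77+0.00j,(0.77-0j)], [(0.19+0j),0.01+0.63j,(0.01-0.63j)]]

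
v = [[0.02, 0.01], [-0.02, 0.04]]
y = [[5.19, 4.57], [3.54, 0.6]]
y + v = [[5.21,  4.58], [3.52,  0.64]]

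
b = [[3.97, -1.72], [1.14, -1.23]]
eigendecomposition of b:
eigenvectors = [[0.97, 0.34], [0.23, 0.94]]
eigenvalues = [3.56, -0.82]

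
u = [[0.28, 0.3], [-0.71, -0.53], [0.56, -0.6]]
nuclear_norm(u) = 1.80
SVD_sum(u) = [[0.34, 0.18], [-0.77, -0.41], [0.19, 0.1]] + [[-0.06, 0.12],[0.06, -0.12],[0.37, -0.70]]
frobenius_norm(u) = 1.28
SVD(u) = [[-0.4, 0.16], [0.89, -0.16], [-0.21, -0.97]] @ diag([0.981194299173334, 0.8150200901019248]) @ [[-0.88, -0.47], [-0.47, 0.88]]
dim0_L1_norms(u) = [1.55, 1.43]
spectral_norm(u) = 0.98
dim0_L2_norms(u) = [0.95, 0.85]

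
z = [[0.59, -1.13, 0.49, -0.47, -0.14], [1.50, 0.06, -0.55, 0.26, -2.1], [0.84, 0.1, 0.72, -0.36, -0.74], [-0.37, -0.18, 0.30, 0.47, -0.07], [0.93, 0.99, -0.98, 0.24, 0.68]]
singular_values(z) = [2.86, 2.1, 1.2, 0.81, 0.44]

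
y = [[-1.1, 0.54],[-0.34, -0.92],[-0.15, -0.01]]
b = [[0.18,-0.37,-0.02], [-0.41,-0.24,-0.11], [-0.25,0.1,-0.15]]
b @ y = [[-0.07, 0.44], [0.55, 0.00], [0.26, -0.23]]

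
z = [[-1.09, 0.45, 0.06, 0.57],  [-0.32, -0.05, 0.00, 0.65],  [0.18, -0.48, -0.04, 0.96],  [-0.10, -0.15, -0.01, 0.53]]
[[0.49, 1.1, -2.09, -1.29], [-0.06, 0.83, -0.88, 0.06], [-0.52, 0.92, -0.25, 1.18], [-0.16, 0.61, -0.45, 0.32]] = z @ [[-0.13, -0.97, 1.14, 1.33], [0.75, -0.72, -0.68, -0.61], [1.11, -1.00, -0.95, 0.63], [-0.1, 0.74, -0.85, 0.70]]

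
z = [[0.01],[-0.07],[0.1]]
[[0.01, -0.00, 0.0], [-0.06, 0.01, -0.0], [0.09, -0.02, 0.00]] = z @ [[0.89, -0.15, 0.04]]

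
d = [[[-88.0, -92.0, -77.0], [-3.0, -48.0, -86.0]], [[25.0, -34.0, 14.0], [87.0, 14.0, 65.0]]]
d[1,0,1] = -34.0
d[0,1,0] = -3.0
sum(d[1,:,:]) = 171.0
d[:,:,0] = [[-88.0, -3.0], [25.0, 87.0]]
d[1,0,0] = 25.0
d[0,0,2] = -77.0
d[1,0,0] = 25.0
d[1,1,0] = 87.0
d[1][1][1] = 14.0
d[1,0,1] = -34.0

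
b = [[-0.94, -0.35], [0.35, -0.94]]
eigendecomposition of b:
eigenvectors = [[0.71+0.00j, 0.71-0.00j], [0.00-0.71j, 0.00+0.71j]]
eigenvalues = [(-0.94+0.35j), (-0.94-0.35j)]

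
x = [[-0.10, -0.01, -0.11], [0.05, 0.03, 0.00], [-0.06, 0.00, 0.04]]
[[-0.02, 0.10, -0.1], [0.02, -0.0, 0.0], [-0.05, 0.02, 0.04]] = x @ [[0.55, -0.58, -0.04], [-0.16, 0.93, 0.23], [-0.31, -0.49, 0.93]]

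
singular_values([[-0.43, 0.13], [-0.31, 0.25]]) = [0.59, 0.11]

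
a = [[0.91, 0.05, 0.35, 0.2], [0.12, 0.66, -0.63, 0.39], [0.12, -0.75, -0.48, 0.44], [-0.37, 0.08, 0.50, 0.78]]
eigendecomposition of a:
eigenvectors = [[0.14+0.00j, (0.06-0.62j), (0.06+0.62j), (-0.46+0j)], [(-0.4+0j), (-0.06-0.34j), -0.06+0.34j, 0.78+0.00j], [(-0.86+0j), (0.26+0.06j), (0.26-0.06j), (-0.36+0j)], [(0.29+0j), 0.66+0.00j, 0.66-0.00j, 0.23+0.00j]]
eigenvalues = [(-1+0j), (0.93+0.35j), (0.93-0.35j), (1+0j)]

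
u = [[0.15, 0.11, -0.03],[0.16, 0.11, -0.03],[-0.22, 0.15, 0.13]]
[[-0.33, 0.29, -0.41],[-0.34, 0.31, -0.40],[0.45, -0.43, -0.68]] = u @[[-1.38,1.66,0.47],[-0.58,0.17,-4.21],[1.83,-0.71,0.46]]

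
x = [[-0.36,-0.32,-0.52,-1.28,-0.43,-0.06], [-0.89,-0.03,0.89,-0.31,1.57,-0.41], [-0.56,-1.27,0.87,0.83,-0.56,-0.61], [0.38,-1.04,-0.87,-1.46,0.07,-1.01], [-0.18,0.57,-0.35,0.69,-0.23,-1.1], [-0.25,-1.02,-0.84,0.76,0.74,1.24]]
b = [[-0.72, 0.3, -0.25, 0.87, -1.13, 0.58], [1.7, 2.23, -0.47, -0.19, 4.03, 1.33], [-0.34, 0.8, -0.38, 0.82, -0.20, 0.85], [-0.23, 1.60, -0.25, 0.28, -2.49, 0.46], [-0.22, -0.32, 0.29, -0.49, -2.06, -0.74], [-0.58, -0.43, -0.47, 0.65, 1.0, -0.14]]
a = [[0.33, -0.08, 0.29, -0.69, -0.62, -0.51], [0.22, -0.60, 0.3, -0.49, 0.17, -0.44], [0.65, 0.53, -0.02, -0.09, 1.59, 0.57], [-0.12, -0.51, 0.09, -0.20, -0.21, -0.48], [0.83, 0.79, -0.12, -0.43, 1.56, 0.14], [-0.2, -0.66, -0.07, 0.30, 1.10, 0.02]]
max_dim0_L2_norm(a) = 2.57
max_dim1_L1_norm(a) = 3.87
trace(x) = 0.03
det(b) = 0.00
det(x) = 23.38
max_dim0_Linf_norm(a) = 1.59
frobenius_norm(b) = 6.94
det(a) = -0.00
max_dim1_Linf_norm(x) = 1.57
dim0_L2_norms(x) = [1.21, 2.04, 1.85, 2.37, 1.89, 2.08]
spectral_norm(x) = 2.66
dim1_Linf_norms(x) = [1.28, 1.57, 1.27, 1.46, 1.1, 1.24]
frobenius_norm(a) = 3.49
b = x @ a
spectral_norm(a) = 2.86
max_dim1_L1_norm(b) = 9.95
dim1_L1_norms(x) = [2.97, 4.1, 4.7, 4.83, 3.12, 4.85]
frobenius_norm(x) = 4.75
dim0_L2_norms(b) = [1.99, 2.92, 0.89, 1.49, 5.39, 1.9]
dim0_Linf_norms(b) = [1.7, 2.23, 0.47, 0.87, 4.03, 1.33]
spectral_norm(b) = 5.84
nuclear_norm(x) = 10.98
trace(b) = -0.79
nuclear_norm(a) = 5.97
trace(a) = 1.09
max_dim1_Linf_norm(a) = 1.59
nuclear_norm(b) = 11.45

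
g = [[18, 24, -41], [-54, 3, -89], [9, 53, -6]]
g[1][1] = 3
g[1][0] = -54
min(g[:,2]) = -89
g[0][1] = 24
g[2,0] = 9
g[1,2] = -89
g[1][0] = -54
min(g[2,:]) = -6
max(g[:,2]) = -6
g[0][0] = 18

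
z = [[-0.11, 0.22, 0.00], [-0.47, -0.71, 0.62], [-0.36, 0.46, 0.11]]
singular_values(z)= [1.06, 0.62, 0.0]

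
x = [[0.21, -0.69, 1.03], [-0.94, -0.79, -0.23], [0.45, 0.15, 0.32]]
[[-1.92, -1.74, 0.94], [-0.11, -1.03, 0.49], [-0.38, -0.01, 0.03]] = x @ [[0.21,-0.47,0.2], [0.37,1.95,-0.93], [-1.66,-0.29,0.25]]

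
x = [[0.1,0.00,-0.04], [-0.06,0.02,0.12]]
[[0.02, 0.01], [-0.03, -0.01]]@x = [[0.00, 0.00, 0.0],[-0.00, -0.00, -0.00]]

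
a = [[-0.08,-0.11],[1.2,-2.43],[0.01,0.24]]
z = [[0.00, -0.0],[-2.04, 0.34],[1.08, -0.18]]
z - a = [[0.08, 0.11], [-3.24, 2.77], [1.07, -0.42]]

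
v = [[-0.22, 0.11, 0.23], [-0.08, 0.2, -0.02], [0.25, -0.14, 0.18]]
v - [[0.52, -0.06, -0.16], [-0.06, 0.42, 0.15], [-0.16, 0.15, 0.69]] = [[-0.74, 0.17, 0.39], [-0.02, -0.22, -0.17], [0.41, -0.29, -0.51]]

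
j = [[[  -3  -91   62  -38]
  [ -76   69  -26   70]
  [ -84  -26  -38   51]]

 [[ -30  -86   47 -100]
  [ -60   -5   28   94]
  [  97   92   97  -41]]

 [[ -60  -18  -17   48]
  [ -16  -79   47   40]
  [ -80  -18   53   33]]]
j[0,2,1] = -26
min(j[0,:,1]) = -91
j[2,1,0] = -16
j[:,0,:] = [[-3, -91, 62, -38], [-30, -86, 47, -100], [-60, -18, -17, 48]]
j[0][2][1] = -26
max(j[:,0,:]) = 62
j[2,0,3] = 48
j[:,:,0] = [[-3, -76, -84], [-30, -60, 97], [-60, -16, -80]]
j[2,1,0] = -16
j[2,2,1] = -18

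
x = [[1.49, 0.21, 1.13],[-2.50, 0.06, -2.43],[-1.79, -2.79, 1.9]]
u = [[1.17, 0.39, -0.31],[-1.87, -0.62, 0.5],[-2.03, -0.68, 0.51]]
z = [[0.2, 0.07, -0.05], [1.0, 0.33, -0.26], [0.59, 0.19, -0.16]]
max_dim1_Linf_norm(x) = 2.79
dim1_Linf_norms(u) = [1.17, 1.87, 2.03]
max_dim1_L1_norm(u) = 3.22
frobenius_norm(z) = 1.28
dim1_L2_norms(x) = [1.88, 3.49, 3.82]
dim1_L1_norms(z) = [0.32, 1.59, 0.94]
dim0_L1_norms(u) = [5.07, 1.69, 1.32]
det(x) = -0.02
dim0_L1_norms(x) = [5.78, 3.06, 5.46]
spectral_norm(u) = 3.25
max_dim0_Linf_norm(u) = 2.03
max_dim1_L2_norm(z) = 1.08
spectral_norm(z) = 1.28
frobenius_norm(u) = 3.25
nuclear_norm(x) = 7.78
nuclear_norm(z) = 1.29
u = x @ z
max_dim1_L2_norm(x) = 3.82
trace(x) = 3.45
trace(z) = 0.37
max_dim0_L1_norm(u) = 5.07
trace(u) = 1.06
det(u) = -0.00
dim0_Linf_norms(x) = [2.5, 2.79, 2.43]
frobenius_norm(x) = 5.50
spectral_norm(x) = 3.96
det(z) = 0.00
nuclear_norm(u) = 3.28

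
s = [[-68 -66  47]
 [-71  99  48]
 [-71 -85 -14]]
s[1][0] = -71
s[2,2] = -14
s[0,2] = 47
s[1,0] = -71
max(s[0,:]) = 47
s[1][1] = 99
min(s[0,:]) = -68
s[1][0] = -71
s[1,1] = 99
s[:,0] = [-68, -71, -71]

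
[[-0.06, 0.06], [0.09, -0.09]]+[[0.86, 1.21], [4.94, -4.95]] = [[0.8, 1.27], [5.03, -5.04]]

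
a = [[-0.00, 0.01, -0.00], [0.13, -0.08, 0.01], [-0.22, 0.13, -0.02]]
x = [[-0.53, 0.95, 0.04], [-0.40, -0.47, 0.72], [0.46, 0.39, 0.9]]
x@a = [[0.11, -0.08, 0.01], [-0.22, 0.13, -0.02], [-0.15, 0.09, -0.01]]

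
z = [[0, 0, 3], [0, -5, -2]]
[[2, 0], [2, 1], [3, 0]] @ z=[[0, 0, 6], [0, -5, 4], [0, 0, 9]]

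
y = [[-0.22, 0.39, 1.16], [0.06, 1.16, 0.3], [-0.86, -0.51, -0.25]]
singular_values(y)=[1.62, 1.0, 0.65]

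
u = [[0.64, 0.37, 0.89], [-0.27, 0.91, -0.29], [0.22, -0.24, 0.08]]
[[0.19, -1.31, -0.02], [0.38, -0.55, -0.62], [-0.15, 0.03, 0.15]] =u@[[-0.35,-0.76,-0.12],[0.41,-0.99,-0.61],[0.30,-0.51,0.32]]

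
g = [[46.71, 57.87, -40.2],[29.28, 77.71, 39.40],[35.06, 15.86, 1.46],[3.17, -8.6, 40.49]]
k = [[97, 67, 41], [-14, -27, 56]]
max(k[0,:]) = 97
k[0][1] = 67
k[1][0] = -14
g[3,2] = 40.49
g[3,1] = -8.6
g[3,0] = 3.17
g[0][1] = 57.87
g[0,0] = 46.71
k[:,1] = [67, -27]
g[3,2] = 40.49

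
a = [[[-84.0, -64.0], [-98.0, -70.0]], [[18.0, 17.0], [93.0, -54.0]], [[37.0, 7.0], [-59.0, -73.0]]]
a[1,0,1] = 17.0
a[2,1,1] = -73.0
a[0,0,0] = -84.0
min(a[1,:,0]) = 18.0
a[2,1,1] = -73.0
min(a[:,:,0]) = -98.0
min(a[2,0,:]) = 7.0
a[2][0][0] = 37.0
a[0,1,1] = -70.0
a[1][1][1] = -54.0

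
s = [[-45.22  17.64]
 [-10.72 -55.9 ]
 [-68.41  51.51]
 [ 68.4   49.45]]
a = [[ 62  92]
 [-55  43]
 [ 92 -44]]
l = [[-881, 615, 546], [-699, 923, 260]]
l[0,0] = -881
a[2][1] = -44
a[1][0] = -55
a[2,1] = -44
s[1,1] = -55.9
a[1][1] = 43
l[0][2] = 546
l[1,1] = 923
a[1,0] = -55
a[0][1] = 92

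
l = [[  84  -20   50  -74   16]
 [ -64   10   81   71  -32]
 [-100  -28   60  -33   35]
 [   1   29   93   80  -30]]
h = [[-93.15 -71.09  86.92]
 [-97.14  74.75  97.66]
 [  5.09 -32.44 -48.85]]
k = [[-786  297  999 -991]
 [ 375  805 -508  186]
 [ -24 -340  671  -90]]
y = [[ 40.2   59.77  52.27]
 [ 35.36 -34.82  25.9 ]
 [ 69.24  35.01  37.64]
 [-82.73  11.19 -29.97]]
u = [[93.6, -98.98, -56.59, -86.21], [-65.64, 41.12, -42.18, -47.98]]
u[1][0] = -65.64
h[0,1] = -71.09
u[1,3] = -47.98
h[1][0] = -97.14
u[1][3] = -47.98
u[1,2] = -42.18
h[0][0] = -93.15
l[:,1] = [-20, 10, -28, 29]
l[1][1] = 10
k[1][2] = -508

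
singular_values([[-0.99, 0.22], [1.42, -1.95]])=[2.54, 0.64]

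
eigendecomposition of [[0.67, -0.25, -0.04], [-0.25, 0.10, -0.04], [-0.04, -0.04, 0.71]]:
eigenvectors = [[-0.35, -0.88, 0.32], [-0.93, 0.31, -0.19], [-0.07, 0.36, 0.93]]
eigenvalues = [0.0, 0.77, 0.7]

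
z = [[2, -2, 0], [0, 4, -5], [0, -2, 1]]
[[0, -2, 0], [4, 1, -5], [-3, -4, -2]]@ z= [[0, -8, 10], [8, 6, -10], [-6, -6, 18]]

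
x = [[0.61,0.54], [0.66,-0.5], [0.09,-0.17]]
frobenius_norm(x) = 1.18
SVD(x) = [[-0.64,0.77], [-0.76,-0.60], [-0.11,-0.22]] @ diag([0.9037844441574131, 0.7546347980971165]) @ [[-1.00,  0.06],[0.06,  1.0]]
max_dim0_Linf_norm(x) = 0.66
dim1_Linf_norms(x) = [0.61, 0.66, 0.17]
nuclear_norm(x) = 1.66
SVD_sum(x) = [[0.57, -0.04], [0.69, -0.04], [0.10, -0.01]] + [[0.04, 0.58],[-0.03, -0.46],[-0.01, -0.16]]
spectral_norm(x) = 0.90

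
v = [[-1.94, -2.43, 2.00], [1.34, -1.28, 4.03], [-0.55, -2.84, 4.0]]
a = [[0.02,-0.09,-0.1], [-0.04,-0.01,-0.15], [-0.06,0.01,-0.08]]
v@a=[[-0.06,0.22,0.4], [-0.16,-0.07,-0.26], [-0.14,0.12,0.16]]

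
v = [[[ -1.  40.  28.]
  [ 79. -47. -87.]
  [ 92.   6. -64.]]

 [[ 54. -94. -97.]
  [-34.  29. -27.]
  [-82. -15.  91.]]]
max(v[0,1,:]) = 79.0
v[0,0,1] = 40.0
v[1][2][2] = 91.0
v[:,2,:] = [[92.0, 6.0, -64.0], [-82.0, -15.0, 91.0]]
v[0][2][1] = 6.0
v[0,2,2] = -64.0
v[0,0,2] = 28.0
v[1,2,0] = -82.0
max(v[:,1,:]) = 79.0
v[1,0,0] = 54.0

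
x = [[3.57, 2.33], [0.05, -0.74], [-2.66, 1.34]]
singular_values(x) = [4.63, 2.48]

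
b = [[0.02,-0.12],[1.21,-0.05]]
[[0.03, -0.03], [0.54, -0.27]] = b@ [[0.44,-0.21], [-0.21,0.24]]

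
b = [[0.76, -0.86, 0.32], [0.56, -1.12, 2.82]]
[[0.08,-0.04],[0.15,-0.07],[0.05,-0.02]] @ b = [[0.04, -0.02, -0.09], [0.07, -0.05, -0.15], [0.03, -0.02, -0.04]]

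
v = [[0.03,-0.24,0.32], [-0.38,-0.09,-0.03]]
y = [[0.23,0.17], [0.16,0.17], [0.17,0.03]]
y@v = [[-0.06, -0.07, 0.07], [-0.06, -0.05, 0.05], [-0.01, -0.04, 0.05]]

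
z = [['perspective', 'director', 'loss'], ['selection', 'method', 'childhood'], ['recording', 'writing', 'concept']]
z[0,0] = 'perspective'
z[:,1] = ['director', 'method', 'writing']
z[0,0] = 'perspective'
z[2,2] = 'concept'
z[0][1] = 'director'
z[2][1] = 'writing'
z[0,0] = 'perspective'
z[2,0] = 'recording'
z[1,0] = 'selection'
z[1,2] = 'childhood'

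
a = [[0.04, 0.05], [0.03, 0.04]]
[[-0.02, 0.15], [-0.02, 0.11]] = a @ [[1.37,1.23], [-1.56,1.95]]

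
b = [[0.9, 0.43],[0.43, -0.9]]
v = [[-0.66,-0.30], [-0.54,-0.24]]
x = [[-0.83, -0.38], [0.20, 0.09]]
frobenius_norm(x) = 0.94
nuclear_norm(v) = 0.94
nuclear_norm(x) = 0.94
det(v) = -0.00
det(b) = -0.99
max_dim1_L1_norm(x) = 1.21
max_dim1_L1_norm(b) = 1.33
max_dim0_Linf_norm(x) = 0.83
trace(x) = -0.74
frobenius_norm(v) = 0.94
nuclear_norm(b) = 1.99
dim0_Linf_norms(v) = [0.66, 0.3]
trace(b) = 0.00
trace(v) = -0.90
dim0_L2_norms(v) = [0.85, 0.38]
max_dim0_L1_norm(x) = 1.03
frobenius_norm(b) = 1.41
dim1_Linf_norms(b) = [0.9, 0.9]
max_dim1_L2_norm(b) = 1.0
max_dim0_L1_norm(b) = 1.33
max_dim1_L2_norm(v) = 0.72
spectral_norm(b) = 1.00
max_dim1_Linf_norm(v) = 0.66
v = b @ x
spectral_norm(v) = 0.94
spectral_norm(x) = 0.94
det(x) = 0.00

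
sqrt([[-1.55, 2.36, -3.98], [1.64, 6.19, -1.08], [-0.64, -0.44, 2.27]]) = [[0.26+1.38j, 0.64-0.32j, (-1.23+1.09j)], [(0.45-0.24j), (2.44+0.06j), (-0.21-0.19j)], [(-0.19+0.16j), -0.10-0.04j, 1.49+0.13j]]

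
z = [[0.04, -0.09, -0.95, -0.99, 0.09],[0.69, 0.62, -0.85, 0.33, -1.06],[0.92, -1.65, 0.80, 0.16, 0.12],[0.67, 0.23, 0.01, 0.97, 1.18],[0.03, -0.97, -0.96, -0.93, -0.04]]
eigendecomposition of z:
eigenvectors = [[(-0.05+0j),0.11-0.54j,(0.11+0.54j),-0.56+0.00j,(0.21+0j)], [(-0.58+0j),(0.04-0.01j),(0.04+0.01j),-0.32+0.00j,(0.64+0j)], [(-0.45+0j),(-0.33+0.08j),-0.33-0.08j,(-0.39+0j),(-0.71+0j)], [0.38+0.00j,(-0.59+0j),-0.59-0.00j,0.65+0.00j,0.20+0.00j], [(-0.55+0j),(0.13-0.47j),0.13+0.47j,(0.11+0j),(-0.06+0j)]]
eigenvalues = [(-1.21+0j), (0.57+1.57j), (0.57-1.57j), (0.47+0j), (1.99+0j)]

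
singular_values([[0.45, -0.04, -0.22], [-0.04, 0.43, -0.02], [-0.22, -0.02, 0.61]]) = [0.76, 0.44, 0.28]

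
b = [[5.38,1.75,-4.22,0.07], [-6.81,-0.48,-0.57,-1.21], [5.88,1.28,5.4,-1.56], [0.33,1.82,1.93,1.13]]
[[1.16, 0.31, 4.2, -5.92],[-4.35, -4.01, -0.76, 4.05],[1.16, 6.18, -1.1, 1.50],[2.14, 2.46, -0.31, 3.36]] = b@[[0.37, 0.45, 0.16, -0.75], [0.00, 0.37, 0.54, 1.02], [0.22, 0.66, -0.57, 0.87], [1.41, 0.32, -0.22, 0.06]]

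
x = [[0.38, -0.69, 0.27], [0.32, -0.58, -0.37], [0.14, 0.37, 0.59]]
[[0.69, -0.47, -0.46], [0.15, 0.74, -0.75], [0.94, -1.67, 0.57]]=x @ [[2.28, -1.50, -0.37], [0.54, -0.89, 0.7], [0.71, -1.91, 0.61]]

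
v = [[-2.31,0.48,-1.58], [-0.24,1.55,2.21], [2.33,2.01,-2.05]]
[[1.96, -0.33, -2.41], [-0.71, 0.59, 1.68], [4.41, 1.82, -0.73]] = v @ [[0.08, 0.29, 0.46], [1.04, 0.51, -0.04], [-1.04, -0.06, 0.84]]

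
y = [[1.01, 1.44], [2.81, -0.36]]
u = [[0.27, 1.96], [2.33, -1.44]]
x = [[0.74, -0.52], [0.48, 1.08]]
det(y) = -4.41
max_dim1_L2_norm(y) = 2.83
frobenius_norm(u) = 3.38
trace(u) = -1.17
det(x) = 1.05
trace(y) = 0.65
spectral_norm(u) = 2.92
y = u + x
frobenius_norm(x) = 1.49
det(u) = -4.96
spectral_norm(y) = 2.99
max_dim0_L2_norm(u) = 2.43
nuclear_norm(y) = 4.47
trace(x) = 1.82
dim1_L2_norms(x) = [0.9, 1.18]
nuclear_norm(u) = 4.62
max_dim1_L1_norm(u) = 3.77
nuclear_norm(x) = 2.08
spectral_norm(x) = 1.21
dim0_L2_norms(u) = [2.35, 2.43]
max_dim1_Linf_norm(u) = 2.33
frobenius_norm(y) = 3.33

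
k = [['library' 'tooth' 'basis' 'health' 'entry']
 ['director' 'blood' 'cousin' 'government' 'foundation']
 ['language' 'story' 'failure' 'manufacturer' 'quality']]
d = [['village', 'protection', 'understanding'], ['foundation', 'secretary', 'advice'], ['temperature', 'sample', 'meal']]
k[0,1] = 'tooth'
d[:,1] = ['protection', 'secretary', 'sample']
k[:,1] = ['tooth', 'blood', 'story']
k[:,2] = ['basis', 'cousin', 'failure']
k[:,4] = ['entry', 'foundation', 'quality']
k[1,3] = 'government'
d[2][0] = 'temperature'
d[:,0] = ['village', 'foundation', 'temperature']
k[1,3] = 'government'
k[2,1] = 'story'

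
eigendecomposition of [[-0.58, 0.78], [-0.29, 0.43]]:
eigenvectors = [[-0.92, -0.76], [-0.39, -0.65]]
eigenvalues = [-0.24, 0.09]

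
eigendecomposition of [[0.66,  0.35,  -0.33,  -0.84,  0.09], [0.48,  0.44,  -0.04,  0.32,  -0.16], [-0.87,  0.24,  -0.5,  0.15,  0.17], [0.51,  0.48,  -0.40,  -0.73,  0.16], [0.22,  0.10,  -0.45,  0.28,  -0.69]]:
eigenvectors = [[0.10+0.00j, 0.19+0.00j, 0.34+0.00j, (-0.4+0.01j), (-0.4-0.01j)], [0.92+0.00j, (-0.87+0j), -0.47+0.00j, (0.18-0.02j), (0.18+0.02j)], [0.19+0.00j, (-0.43+0j), -0.53+0.00j, (-0.64+0j), -0.64-0.00j], [0.33+0.00j, (-0.12+0j), (0.34+0j), (-0.45+0.02j), (-0.45-0.02j)], [0.10+0.00j, (0.11+0j), 0.52+0.00j, (-0.43-0.13j), (-0.43+0.13j)]]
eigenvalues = [(0.58+0j), (0.38+0j), (-0+0j), (-0.89+0.05j), (-0.89-0.05j)]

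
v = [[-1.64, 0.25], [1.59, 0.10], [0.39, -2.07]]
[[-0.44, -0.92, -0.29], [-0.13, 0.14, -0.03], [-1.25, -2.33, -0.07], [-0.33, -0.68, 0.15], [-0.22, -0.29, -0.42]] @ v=[[-0.85, 0.4], [0.42, 0.04], [-1.68, -0.4], [-0.48, -0.46], [-0.26, 0.79]]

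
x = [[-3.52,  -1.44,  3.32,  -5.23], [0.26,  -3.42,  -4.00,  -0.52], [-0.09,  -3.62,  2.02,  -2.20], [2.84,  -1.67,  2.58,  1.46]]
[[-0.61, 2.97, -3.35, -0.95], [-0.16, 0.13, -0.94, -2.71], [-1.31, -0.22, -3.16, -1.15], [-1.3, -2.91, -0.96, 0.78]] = x @ [[-0.32, -0.54, 0.29, -0.22], [0.17, 0.20, 0.65, 0.23], [-0.15, -0.19, -0.31, 0.40], [0.19, -0.38, 0.07, 0.52]]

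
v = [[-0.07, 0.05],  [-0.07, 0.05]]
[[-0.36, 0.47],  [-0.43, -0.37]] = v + [[-0.29, 0.42], [-0.36, -0.42]]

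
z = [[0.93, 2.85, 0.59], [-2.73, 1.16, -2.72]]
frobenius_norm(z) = 5.05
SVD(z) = [[-0.12, 0.99], [0.99, 0.12]] @ diag([4.037040145635205, 3.0388660487967676]) @ [[-0.70, 0.20, -0.69], [0.2, 0.98, 0.09]]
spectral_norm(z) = 4.04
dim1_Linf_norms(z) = [2.85, 2.73]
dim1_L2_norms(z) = [3.06, 4.02]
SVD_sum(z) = [[0.34, -0.1, 0.33],[-2.8, 0.81, -2.75]] + [[0.59, 2.95, 0.26], [0.07, 0.35, 0.03]]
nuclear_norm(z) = 7.08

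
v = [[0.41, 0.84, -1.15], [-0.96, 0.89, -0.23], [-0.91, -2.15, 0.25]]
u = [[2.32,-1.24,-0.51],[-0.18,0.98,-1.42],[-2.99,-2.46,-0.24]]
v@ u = [[4.24, 3.14, -1.13], [-1.7, 2.63, -0.72], [-2.47, -1.59, 3.46]]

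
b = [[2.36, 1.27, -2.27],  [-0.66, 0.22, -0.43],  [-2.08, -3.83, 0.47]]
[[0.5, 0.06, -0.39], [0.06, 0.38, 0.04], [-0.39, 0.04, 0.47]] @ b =[[1.95, 2.14, -1.34], [-0.19, 0.01, -0.28], [-1.92, -2.29, 1.09]]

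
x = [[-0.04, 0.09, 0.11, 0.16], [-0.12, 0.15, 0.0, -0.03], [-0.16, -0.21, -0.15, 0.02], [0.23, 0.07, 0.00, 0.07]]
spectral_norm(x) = 0.37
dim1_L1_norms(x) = [0.4, 0.3, 0.54, 0.37]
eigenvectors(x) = [[(0.02+0.43j), (0.02-0.43j), (-0.09-0.28j), (-0.09+0.28j)], [(-0.02+0.12j), (-0.02-0.12j), (0.67+0j), (0.67-0j)], [(-0.79+0j), -0.79-0.00j, -0.36+0.19j, -0.36-0.19j], [(0.19-0.37j), 0.19+0.37j, (-0.12-0.53j), (-0.12+0.53j)]]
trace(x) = 0.03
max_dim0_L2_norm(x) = 0.31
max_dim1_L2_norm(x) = 0.3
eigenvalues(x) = [(-0.16+0.13j), (-0.16-0.13j), (0.17+0.07j), (0.17-0.07j)]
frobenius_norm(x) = 0.49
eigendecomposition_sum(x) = [[(-0.05+0.05j), 0.03+0.03j, (0.05+0.04j), (0.04-0.01j)], [(-0.02+0.01j), 0.01+0.01j, (0.01+0.01j), 0.01-0.00j], [(-0.09-0.09j), (-0.05+0.04j), -0.07+0.08j, 0.02+0.08j], [(0.06-0.02j), (-0.01-0.03j), -0.02-0.05j, -0.04-0.01j]] + [[-0.05-0.05j, 0.03-0.03j, 0.05-0.04j, (0.04+0.01j)], [(-0.02-0.01j), (0.01-0.01j), (0.01-0.01j), 0.01+0.00j], [(-0.09+0.09j), -0.05-0.04j, (-0.07-0.08j), (0.02-0.08j)], [0.06+0.02j, -0.01+0.03j, (-0.02+0.05j), -0.04+0.01j]] + [[0.03+0.01j, (0.02-0.04j), 0.01+0.00j, 0.04-0.00j], [-0.04+0.05j, (0.07+0.07j), (-0.01+0.02j), (-0.03+0.09j)], [(0.01-0.04j), -0.06-0.02j, -0.00-0.01j, (-0.01-0.05j)], [(0.05+0.02j), (0.04-0.07j), 0.02+0.00j, (0.07+0.01j)]] + [[(0.03-0.01j), (0.02+0.04j), (0.01-0j), 0.04+0.00j], [-0.04-0.05j, 0.07-0.07j, -0.01-0.02j, (-0.03-0.09j)], [(0.01+0.04j), (-0.06+0.02j), (-0+0.01j), -0.01+0.05j], [0.05-0.02j, (0.04+0.07j), (0.02-0j), (0.07-0.01j)]]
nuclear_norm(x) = 0.89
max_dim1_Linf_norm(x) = 0.23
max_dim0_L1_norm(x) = 0.55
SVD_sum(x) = [[0.07,0.07,0.04,0.02], [0.01,0.01,0.01,0.0], [-0.19,-0.18,-0.12,-0.05], [0.13,0.13,0.08,0.04]] + [[-0.10, 0.07, 0.04, 0.01], [-0.13, 0.1, 0.05, 0.01], [0.03, -0.02, -0.01, -0.00], [0.10, -0.07, -0.04, -0.01]] + [[-0.01,-0.05,0.03,0.13],  [0.0,0.02,-0.01,-0.06],  [-0.00,-0.02,0.01,0.06],  [-0.00,-0.01,0.01,0.03]] + [[-0.00, -0.0, 0.0, -0.00], [0.00, 0.02, -0.05, 0.02], [0.00, 0.02, -0.03, 0.01], [0.00, 0.02, -0.05, 0.02]]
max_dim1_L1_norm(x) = 0.54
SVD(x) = [[0.28, -0.50, 0.82, -0.05], [0.03, -0.68, -0.39, 0.62], [-0.79, 0.15, 0.39, 0.45], [0.55, 0.52, 0.16, 0.64]] @ diag([0.37069179255501195, 0.2552414640790788, 0.17422203142193818, 0.087098069521279]) @ [[0.64, 0.63, 0.40, 0.18],[0.77, -0.56, -0.30, -0.08],[-0.06, -0.32, 0.18, 0.93],[0.01, 0.43, -0.84, 0.31]]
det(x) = 0.00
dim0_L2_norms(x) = [0.31, 0.28, 0.19, 0.18]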